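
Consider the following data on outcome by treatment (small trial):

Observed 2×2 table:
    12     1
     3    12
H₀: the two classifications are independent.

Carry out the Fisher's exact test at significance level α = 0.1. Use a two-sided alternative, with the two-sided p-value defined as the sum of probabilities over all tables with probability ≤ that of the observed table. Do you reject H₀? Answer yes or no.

reject H₀: yes

Margins: r₁=13, r₂=15, c₁=15, c₂=13, n=28
p_obs = C(13,12)·C(15,3)/C(28,15); sum pmf over tables with pmf ≤ p_obs
p-value (two-sided) = 0.00017
At α=0.1: p < α → reject H₀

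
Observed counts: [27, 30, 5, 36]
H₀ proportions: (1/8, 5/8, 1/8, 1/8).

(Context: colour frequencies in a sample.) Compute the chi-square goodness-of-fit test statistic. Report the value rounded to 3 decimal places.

n = 98; E_i = n·p_i = [12.25, 61.25, 12.25, 12.25]
χ² = (27−12.25)²/12.25 + (30−61.25)²/61.25 + (5−12.25)²/12.25 + (36−12.25)²/12.25 = 84.0408
df = 3

test statistic = 84.041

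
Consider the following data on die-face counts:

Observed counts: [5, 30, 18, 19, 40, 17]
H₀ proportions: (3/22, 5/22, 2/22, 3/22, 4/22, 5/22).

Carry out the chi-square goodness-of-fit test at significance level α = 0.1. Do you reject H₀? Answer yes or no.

reject H₀: yes

n = 129; E_i = n·p_i = [17.59, 29.32, 11.73, 17.59, 23.45, 29.32]
χ² = (5−17.59)²/17.59 + (30−29.32)²/29.32 + (18−11.73)²/11.73 + (19−17.59)²/17.59 + (40−23.45)²/23.45 + (17−29.32)²/29.32 = 29.3432
df = 5
p-value (upper-tail) = 0.00002
At α=0.1: p < α → reject H₀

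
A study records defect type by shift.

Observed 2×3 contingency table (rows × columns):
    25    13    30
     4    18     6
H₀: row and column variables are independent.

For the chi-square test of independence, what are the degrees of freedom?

df = (r−1)(c−1) = (2−1)·(3−1) = 2

degrees of freedom = 2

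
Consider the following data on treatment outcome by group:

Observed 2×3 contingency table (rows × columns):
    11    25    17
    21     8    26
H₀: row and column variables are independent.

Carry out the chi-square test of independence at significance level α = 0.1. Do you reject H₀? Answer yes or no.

reject H₀: yes

Row totals [53, 55], col totals [32, 33, 43], n=108
χ² = (11−15.70)²/15.70 + (25−16.19)²/16.19 + (17−21.10)²/21.10 + (21−16.30)²/16.30 + (8−16.81)²/16.81 + (26−21.90)²/21.90 = 13.7340
df = 2
p-value (upper-tail) = 0.00104
At α=0.1: p < α → reject H₀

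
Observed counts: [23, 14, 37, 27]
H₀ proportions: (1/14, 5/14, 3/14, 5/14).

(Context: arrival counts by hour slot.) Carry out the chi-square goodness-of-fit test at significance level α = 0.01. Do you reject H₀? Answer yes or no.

n = 101; E_i = n·p_i = [7.21, 36.07, 21.64, 36.07]
χ² = (23−7.21)²/7.21 + (14−36.07)²/36.07 + (37−21.64)²/21.64 + (27−36.07)²/36.07 = 61.2244
df = 3
p-value (upper-tail) = 0.00000
At α=0.01: p < α → reject H₀

reject H₀: yes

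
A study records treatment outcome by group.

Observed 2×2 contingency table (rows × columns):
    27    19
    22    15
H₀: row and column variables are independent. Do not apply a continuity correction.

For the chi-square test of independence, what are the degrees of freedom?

df = (r−1)(c−1) = (2−1)·(2−1) = 1

degrees of freedom = 1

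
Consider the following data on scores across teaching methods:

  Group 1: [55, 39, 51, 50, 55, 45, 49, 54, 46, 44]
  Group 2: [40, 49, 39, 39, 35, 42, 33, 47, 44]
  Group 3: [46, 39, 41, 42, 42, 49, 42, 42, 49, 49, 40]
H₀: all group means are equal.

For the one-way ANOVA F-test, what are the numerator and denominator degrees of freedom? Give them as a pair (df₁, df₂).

degrees of freedom = [2, 27]

k = 3 groups, N = 30 total
df = (k−1, N−k) = (3−1, 30−3) = (2, 27)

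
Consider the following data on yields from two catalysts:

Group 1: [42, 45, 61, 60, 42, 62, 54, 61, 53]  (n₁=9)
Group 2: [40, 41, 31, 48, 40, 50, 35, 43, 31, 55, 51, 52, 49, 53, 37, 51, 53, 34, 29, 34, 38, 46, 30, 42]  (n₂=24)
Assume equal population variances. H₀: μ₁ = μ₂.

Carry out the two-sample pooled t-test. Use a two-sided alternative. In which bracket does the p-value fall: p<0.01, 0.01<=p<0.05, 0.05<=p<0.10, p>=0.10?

p-value bracket: p<0.01

x̄₁=53.333, s₁=8.396, n₁=9
x̄₂=42.208, s₂=8.392, n₂=24
s_p² = [8·8.396² + 23·8.392²]/31 = 70.4503
SE = √(s_p²·(1/9+1/24)) = 3.2807
t = (53.333−42.208)/3.2807 = 3.3910
df = 31
p-value (two-sided) = 0.00192
→ bracket: p<0.01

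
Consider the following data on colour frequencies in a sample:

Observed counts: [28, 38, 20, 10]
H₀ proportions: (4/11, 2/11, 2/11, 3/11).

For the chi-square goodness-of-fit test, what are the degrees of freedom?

df = k − 1 = 4 − 1 = 3

degrees of freedom = 3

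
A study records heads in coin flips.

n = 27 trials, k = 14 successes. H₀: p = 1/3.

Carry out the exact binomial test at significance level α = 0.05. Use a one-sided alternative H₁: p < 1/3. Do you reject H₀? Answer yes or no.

Exact binomial: n=27, k=14, p₀=1/3=0.3333
P(X≤14) from Σ C(n,i)·p₀^i·(1−p₀)^(n−i)
p-value (one-sided, H₁ less) = 0.98562
At α=0.05: p ≥ α → fail to reject H₀

reject H₀: no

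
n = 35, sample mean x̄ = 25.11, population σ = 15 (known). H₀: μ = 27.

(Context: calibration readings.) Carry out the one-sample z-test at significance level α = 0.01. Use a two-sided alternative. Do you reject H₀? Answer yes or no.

reject H₀: no

SE = σ/√n = 15/√35 = 2.5355
z = (x̄−μ₀)/SE = (25.11−27)/2.5355 = -0.7454
p-value (two-sided) = 0.45601
At α=0.01: p ≥ α → fail to reject H₀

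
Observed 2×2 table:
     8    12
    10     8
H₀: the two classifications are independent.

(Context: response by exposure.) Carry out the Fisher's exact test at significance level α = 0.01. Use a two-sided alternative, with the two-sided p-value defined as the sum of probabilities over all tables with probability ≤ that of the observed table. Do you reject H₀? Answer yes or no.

reject H₀: no

Margins: r₁=20, r₂=18, c₁=18, c₂=20, n=38
p_obs = C(20,8)·C(18,10)/C(38,18); sum pmf over tables with pmf ≤ p_obs
p-value (two-sided) = 0.51603
At α=0.01: p ≥ α → fail to reject H₀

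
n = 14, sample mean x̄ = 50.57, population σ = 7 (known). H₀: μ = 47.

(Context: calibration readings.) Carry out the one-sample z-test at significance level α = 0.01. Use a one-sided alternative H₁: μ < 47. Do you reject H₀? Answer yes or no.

reject H₀: no

SE = σ/√n = 7/√14 = 1.8708
z = (x̄−μ₀)/SE = (50.57−47)/1.8708 = 1.9082
p-value (one-sided, H₁ less) = 0.97182
At α=0.01: p ≥ α → fail to reject H₀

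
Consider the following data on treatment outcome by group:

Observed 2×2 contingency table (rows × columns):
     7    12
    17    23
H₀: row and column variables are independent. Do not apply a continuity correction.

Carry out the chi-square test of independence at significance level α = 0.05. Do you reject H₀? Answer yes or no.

Row totals [19, 40], col totals [24, 35], n=59
χ² = (7−7.73)²/7.73 + (12−11.27)²/11.27 + (17−16.27)²/16.27 + (23−23.73)²/23.73 = 0.1709
df = 1
p-value (upper-tail) = 0.67933
At α=0.05: p ≥ α → fail to reject H₀

reject H₀: no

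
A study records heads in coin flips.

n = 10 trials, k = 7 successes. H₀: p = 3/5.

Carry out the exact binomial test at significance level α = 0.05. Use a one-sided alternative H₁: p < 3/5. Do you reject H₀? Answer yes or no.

Exact binomial: n=10, k=7, p₀=3/5=0.6000
P(X≤7) from Σ C(n,i)·p₀^i·(1−p₀)^(n−i)
p-value (one-sided, H₁ less) = 0.83271
At α=0.05: p ≥ α → fail to reject H₀

reject H₀: no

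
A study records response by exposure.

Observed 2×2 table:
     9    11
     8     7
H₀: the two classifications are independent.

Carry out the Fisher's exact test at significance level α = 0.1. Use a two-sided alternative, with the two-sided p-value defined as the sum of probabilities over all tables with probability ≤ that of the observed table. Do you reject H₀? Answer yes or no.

Margins: r₁=20, r₂=15, c₁=17, c₂=18, n=35
p_obs = C(20,9)·C(15,8)/C(35,17); sum pmf over tables with pmf ≤ p_obs
p-value (two-sided) = 0.73799
At α=0.1: p ≥ α → fail to reject H₀

reject H₀: no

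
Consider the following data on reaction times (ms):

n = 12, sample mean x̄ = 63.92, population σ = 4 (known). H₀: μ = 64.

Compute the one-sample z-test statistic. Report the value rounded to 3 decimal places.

SE = σ/√n = 4/√12 = 1.1547
z = (x̄−μ₀)/SE = (63.92−64)/1.1547 = -0.0693

test statistic = -0.069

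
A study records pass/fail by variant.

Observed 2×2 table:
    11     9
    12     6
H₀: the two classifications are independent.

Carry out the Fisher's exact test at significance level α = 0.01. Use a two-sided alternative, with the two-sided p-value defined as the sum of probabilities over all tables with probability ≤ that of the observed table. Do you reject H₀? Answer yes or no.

Margins: r₁=20, r₂=18, c₁=23, c₂=15, n=38
p_obs = C(20,11)·C(18,12)/C(38,23); sum pmf over tables with pmf ≤ p_obs
p-value (two-sided) = 0.52163
At α=0.01: p ≥ α → fail to reject H₀

reject H₀: no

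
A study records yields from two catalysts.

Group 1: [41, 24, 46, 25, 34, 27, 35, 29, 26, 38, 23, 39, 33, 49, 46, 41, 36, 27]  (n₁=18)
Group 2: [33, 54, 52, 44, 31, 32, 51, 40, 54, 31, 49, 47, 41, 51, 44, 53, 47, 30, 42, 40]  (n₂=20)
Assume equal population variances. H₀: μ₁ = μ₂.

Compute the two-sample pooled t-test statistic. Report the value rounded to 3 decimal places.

x̄₁=34.389, s₁=8.204, n₁=18
x̄₂=43.300, s₂=8.336, n₂=20
s_p² = [17·8.204² + 19·8.336²]/36 = 68.4577
SE = √(s_p²·(1/18+1/20)) = 2.6881
t = (34.389−43.300)/2.6881 = -3.3150
df = 36

test statistic = -3.315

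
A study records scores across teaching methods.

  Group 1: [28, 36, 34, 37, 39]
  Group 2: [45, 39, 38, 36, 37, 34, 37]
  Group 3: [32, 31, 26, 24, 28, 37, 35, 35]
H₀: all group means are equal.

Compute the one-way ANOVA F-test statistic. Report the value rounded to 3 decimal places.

Group means [34.80, 38.00, 31.00], grand mean 34.400
SSB = Σnᵢ(x̄ᵢ−x̄)² = 184.000; SSW = ΣΣ(x−x̄ᵢ)² = 294.800
MSB = 184.000/2 = 92.0000; MSW = 294.800/17 = 17.3412
F = MSB/MSW = 5.3053
df = (2, 17)

test statistic = 5.305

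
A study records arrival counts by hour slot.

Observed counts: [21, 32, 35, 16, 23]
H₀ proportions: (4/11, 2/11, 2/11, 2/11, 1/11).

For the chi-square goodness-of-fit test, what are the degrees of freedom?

degrees of freedom = 4

df = k − 1 = 5 − 1 = 4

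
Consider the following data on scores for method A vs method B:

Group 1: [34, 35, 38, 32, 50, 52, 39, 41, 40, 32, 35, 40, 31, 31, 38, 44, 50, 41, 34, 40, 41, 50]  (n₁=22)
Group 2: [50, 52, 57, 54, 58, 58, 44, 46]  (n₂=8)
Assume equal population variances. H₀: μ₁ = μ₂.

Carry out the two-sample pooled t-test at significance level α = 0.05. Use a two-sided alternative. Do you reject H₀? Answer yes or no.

x̄₁=39.455, s₁=6.464, n₁=22
x̄₂=52.375, s₂=5.397, n₂=8
s_p² = [21·6.464² + 7·5.397²]/28 = 38.6189
SE = √(s_p²·(1/22+1/8)) = 2.5657
t = (39.455−52.375)/2.5657 = -5.0359
df = 28
p-value (two-sided) = 0.00003
At α=0.05: p < α → reject H₀

reject H₀: yes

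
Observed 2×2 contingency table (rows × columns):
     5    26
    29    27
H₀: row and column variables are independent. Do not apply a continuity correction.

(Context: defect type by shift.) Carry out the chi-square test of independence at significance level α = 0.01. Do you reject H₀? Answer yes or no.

Row totals [31, 56], col totals [34, 53], n=87
χ² = (5−12.11)²/12.11 + (26−18.89)²/18.89 + (29−21.89)²/21.89 + (27−34.11)²/34.11 = 10.6560
df = 1
p-value (upper-tail) = 0.00110
At α=0.01: p < α → reject H₀

reject H₀: yes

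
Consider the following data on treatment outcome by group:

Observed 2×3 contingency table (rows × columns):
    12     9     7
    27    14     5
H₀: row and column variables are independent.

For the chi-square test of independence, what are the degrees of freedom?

degrees of freedom = 2

df = (r−1)(c−1) = (2−1)·(3−1) = 2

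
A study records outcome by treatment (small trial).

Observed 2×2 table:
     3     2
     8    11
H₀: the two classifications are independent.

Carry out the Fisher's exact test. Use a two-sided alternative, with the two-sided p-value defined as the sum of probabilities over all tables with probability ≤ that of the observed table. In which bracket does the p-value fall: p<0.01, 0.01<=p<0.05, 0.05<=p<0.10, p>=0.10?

p-value bracket: p>=0.10

Margins: r₁=5, r₂=19, c₁=11, c₂=13, n=24
p_obs = C(5,3)·C(19,8)/C(24,11); sum pmf over tables with pmf ≤ p_obs
p-value (two-sided) = 0.62992
→ bracket: p>=0.10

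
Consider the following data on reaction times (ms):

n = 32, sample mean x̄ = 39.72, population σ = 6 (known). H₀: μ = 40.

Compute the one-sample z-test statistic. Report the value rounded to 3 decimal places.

test statistic = -0.264

SE = σ/√n = 6/√32 = 1.0607
z = (x̄−μ₀)/SE = (39.72−40)/1.0607 = -0.2640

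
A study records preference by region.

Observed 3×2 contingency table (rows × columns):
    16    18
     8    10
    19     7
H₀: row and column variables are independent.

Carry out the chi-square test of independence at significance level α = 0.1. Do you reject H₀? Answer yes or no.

reject H₀: yes

Row totals [34, 18, 26], col totals [43, 35], n=78
χ² = (16−18.74)²/18.74 + (18−15.26)²/15.26 + (8−9.92)²/9.92 + (10−8.08)²/8.08 + (19−14.33)²/14.33 + (7−11.67)²/11.67 = 5.1116
df = 2
p-value (upper-tail) = 0.07763
At α=0.1: p < α → reject H₀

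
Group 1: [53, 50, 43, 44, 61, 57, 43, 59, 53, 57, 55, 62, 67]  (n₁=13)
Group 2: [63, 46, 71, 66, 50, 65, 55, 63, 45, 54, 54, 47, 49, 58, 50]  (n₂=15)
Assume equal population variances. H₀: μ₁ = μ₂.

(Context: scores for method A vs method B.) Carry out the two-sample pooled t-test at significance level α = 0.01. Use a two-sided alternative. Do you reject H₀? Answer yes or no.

x̄₁=54.154, s₁=7.559, n₁=13
x̄₂=55.733, s₂=8.189, n₂=15
s_p² = [12·7.559² + 14·8.189²]/26 = 62.4856
SE = √(s_p²·(1/13+1/15)) = 2.9954
t = (54.154−55.733)/2.9954 = -0.5273
df = 26
p-value (two-sided) = 0.60245
At α=0.01: p ≥ α → fail to reject H₀

reject H₀: no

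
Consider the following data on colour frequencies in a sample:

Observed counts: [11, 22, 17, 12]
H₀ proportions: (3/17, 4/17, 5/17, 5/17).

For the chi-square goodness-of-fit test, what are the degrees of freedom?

degrees of freedom = 3

df = k − 1 = 4 − 1 = 3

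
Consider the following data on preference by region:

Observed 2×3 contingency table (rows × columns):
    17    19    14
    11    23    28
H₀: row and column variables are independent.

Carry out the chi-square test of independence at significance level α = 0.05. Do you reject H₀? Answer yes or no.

Row totals [50, 62], col totals [28, 42, 42], n=112
χ² = (17−12.50)²/12.50 + (19−18.75)²/18.75 + (14−18.75)²/18.75 + (11−15.50)²/15.50 + (23−23.25)²/23.25 + (28−23.25)²/23.25 = 5.1062
df = 2
p-value (upper-tail) = 0.07784
At α=0.05: p ≥ α → fail to reject H₀

reject H₀: no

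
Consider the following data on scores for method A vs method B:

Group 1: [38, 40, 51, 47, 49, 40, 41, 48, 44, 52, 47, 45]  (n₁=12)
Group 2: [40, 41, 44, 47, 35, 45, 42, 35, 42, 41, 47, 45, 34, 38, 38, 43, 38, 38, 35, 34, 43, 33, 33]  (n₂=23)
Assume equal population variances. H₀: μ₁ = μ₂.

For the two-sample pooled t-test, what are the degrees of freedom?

df = n₁ + n₂ − 2 = 12 + 23 − 2 = 33

degrees of freedom = 33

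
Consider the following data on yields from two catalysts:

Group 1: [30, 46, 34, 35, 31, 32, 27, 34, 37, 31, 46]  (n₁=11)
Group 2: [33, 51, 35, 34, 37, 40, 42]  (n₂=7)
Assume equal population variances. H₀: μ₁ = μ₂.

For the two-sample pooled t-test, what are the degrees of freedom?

degrees of freedom = 16

df = n₁ + n₂ − 2 = 11 + 7 − 2 = 16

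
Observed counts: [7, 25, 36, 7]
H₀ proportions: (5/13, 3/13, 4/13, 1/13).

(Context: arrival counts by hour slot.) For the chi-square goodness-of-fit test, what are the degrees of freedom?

degrees of freedom = 3

df = k − 1 = 4 − 1 = 3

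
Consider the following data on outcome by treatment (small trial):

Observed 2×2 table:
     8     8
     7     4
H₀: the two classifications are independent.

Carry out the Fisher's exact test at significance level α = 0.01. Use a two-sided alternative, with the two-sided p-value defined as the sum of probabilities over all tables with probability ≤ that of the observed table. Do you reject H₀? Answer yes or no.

reject H₀: no

Margins: r₁=16, r₂=11, c₁=15, c₂=12, n=27
p_obs = C(16,8)·C(11,7)/C(27,15); sum pmf over tables with pmf ≤ p_obs
p-value (two-sided) = 0.69597
At α=0.01: p ≥ α → fail to reject H₀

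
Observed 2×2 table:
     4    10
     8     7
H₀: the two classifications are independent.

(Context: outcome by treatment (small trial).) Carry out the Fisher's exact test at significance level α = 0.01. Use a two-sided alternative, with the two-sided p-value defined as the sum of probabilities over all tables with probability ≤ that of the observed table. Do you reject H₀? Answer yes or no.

Margins: r₁=14, r₂=15, c₁=12, c₂=17, n=29
p_obs = C(14,4)·C(15,8)/C(29,12); sum pmf over tables with pmf ≤ p_obs
p-value (two-sided) = 0.26354
At α=0.01: p ≥ α → fail to reject H₀

reject H₀: no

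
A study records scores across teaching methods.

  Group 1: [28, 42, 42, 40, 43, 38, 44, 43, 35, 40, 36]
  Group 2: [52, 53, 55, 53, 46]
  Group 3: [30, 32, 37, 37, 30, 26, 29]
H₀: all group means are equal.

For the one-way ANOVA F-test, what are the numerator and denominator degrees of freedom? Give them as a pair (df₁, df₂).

k = 3 groups, N = 23 total
df = (k−1, N−k) = (3−1, 23−3) = (2, 20)

degrees of freedom = [2, 20]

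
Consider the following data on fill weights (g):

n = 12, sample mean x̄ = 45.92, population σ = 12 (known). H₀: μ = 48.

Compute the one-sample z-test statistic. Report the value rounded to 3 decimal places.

SE = σ/√n = 12/√12 = 3.4641
z = (x̄−μ₀)/SE = (45.92−48)/3.4641 = -0.6004

test statistic = -0.600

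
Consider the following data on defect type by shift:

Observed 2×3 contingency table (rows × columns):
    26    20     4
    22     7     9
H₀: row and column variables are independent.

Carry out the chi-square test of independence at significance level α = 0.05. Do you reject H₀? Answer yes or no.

Row totals [50, 38], col totals [48, 27, 13], n=88
χ² = (26−27.27)²/27.27 + (20−15.34)²/15.34 + (4−7.39)²/7.39 + (22−20.73)²/20.73 + (7−11.66)²/11.66 + (9−5.61)²/5.61 = 7.0097
df = 2
p-value (upper-tail) = 0.03005
At α=0.05: p < α → reject H₀

reject H₀: yes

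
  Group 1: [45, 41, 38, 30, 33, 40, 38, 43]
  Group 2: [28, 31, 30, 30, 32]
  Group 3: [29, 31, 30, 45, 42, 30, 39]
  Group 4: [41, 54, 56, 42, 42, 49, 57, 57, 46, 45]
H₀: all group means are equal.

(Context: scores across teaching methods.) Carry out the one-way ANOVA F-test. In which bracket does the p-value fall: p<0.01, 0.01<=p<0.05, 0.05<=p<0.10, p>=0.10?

p-value bracket: p<0.01

Group means [38.50, 30.20, 35.14, 48.90], grand mean 39.800
SSB = Σnᵢ(x̄ᵢ−x̄)² = 1454.243; SSW = ΣΣ(x−x̄ᵢ)² = 838.557
MSB = 1454.243/3 = 484.7476; MSW = 838.557/26 = 32.2522
F = MSB/MSW = 15.0299
df = (3, 26)
p-value (upper-tail) = 0.00001
→ bracket: p<0.01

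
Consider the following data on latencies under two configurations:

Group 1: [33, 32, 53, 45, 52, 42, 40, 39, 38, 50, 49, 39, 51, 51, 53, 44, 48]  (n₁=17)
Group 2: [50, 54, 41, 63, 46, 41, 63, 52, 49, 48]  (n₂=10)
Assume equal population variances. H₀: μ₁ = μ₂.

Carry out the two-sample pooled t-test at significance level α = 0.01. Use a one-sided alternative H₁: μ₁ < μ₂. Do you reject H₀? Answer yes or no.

reject H₀: no

x̄₁=44.647, s₁=6.919, n₁=17
x̄₂=50.700, s₂=7.718, n₂=10
s_p² = [16·6.919² + 9·7.718²]/25 = 52.0793
SE = √(s_p²·(1/17+1/10)) = 2.8760
t = (44.647−50.700)/2.8760 = -2.1046
df = 25
p-value (one-sided, H₁ less) = 0.02277
At α=0.01: p ≥ α → fail to reject H₀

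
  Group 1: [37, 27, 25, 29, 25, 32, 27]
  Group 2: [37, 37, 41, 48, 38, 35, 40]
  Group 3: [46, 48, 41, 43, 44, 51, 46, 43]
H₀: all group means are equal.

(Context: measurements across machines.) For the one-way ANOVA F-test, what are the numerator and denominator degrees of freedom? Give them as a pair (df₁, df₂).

k = 3 groups, N = 22 total
df = (k−1, N−k) = (3−1, 22−3) = (2, 19)

degrees of freedom = [2, 19]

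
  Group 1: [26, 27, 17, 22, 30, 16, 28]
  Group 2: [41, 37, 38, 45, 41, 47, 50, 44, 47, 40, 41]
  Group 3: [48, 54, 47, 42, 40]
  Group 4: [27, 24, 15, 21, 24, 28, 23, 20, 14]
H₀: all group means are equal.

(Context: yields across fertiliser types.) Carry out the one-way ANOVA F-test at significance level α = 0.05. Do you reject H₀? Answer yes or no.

Group means [23.71, 42.82, 46.20, 21.78], grand mean 33.250
SSB = Σnᵢ(x̄ᵢ−x̄)² = 3666.580; SSW = ΣΣ(x−x̄ᵢ)² = 657.420
MSB = 3666.580/3 = 1222.1932; MSW = 657.420/28 = 23.4793
F = MSB/MSW = 52.0541
df = (3, 28)
p-value (upper-tail) = 0.00000
At α=0.05: p < α → reject H₀

reject H₀: yes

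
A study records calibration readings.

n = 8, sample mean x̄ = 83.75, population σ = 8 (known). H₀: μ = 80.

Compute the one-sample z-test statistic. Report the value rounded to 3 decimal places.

test statistic = 1.326

SE = σ/√n = 8/√8 = 2.8284
z = (x̄−μ₀)/SE = (83.75−80)/2.8284 = 1.3258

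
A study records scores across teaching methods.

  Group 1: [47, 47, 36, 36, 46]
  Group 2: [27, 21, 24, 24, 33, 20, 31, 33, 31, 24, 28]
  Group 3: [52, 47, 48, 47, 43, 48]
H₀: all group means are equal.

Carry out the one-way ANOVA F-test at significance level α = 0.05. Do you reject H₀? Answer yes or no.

Group means [42.40, 26.91, 47.50], grand mean 36.045
SSB = Σnᵢ(x̄ᵢ−x̄)² = 1907.345; SSW = ΣΣ(x−x̄ᵢ)² = 395.609
MSB = 1907.345/2 = 953.6727; MSW = 395.609/19 = 20.8215
F = MSB/MSW = 45.8022
df = (2, 19)
p-value (upper-tail) = 0.00000
At α=0.05: p < α → reject H₀

reject H₀: yes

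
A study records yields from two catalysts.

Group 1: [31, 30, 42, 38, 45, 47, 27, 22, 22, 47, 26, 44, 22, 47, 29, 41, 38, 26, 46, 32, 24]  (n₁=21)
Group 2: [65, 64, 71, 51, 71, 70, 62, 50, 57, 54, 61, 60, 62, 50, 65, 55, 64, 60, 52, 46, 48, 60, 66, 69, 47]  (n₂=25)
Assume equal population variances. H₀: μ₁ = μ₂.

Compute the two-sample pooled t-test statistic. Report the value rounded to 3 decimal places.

x̄₁=34.571, s₁=9.416, n₁=21
x̄₂=59.200, s₂=7.794, n₂=25
s_p² = [20·9.416² + 24·7.794²]/44 = 73.4351
SE = √(s_p²·(1/21+1/25)) = 2.5366
t = (34.571−59.200)/2.5366 = -9.7093
df = 44

test statistic = -9.709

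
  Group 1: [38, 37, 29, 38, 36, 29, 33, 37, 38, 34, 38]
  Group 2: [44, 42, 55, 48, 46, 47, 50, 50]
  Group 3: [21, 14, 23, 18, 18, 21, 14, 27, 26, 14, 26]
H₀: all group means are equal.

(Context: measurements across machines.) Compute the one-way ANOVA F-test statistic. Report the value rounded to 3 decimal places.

Group means [35.18, 47.75, 20.18], grand mean 33.033
SSB = Σnᵢ(x̄ᵢ−x̄)² = 3600.194; SSW = ΣΣ(x−x̄ᵢ)² = 482.773
MSB = 3600.194/2 = 1800.0970; MSW = 482.773/27 = 17.8805
F = MSB/MSW = 100.6739
df = (2, 27)

test statistic = 100.674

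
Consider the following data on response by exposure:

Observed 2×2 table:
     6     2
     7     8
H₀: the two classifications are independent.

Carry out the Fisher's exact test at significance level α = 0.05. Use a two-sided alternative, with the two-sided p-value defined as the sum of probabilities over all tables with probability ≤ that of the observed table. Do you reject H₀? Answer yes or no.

reject H₀: no

Margins: r₁=8, r₂=15, c₁=13, c₂=10, n=23
p_obs = C(8,6)·C(15,7)/C(23,13); sum pmf over tables with pmf ≤ p_obs
p-value (two-sided) = 0.37879
At α=0.05: p ≥ α → fail to reject H₀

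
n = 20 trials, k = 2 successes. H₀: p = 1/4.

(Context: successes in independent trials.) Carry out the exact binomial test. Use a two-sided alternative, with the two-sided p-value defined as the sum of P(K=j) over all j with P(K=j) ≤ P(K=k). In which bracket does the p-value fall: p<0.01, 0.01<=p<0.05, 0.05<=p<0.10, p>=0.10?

p-value bracket: p>=0.10

Exact binomial: n=20, k=2, p₀=1/4=0.2500
P(X=j) = C(n,j)·p₀^j·(1−p₀)^(n−j); p = Σ P(X=j) over j with P(X=j) ≤ P(X=2)
p-value (two-sided) = 0.19307
→ bracket: p>=0.10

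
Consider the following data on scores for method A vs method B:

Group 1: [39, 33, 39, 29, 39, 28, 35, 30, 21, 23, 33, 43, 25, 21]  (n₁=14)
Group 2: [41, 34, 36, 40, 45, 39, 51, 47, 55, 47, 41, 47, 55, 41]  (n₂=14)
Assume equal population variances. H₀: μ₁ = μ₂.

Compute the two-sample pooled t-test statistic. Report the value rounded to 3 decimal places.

x̄₁=31.286, s₁=7.194, n₁=14
x̄₂=44.214, s₂=6.507, n₂=14
s_p² = [13·7.194² + 13·6.507²]/26 = 47.0467
SE = √(s_p²·(1/14+1/14)) = 2.5925
t = (31.286−44.214)/2.5925 = -4.9869
df = 26

test statistic = -4.987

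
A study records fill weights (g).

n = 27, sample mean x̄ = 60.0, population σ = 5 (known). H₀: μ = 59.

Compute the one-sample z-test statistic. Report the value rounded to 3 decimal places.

test statistic = 1.039

SE = σ/√n = 5/√27 = 0.9623
z = (x̄−μ₀)/SE = (60.0−59)/0.9623 = 1.0392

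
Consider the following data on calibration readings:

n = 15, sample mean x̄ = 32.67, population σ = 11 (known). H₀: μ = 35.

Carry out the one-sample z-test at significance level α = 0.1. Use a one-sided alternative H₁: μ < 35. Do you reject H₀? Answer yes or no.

reject H₀: no

SE = σ/√n = 11/√15 = 2.8402
z = (x̄−μ₀)/SE = (32.67−35)/2.8402 = -0.8204
p-value (one-sided, H₁ less) = 0.20600
At α=0.1: p ≥ α → fail to reject H₀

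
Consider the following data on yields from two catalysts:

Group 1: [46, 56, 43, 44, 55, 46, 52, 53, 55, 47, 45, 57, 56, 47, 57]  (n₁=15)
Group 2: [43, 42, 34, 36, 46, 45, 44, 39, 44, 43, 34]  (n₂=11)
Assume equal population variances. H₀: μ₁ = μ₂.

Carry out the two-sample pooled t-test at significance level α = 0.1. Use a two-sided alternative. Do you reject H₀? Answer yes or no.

x̄₁=50.600, s₁=5.262, n₁=15
x̄₂=40.909, s₂=4.415, n₂=11
s_p² = [14·5.262² + 10·4.415²]/24 = 24.2712
SE = √(s_p²·(1/15+1/11)) = 1.9556
t = (50.600−40.909)/1.9556 = 4.9553
df = 24
p-value (two-sided) = 0.00005
At α=0.1: p < α → reject H₀

reject H₀: yes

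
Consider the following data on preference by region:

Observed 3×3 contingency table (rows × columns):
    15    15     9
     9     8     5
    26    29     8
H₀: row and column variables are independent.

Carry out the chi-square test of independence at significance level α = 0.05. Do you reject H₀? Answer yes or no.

Row totals [39, 22, 63], col totals [50, 52, 22], n=124
χ² = (15−15.73)²/15.73 + (15−16.35)²/16.35 + (9−6.92)²/6.92 + (9−8.87)²/8.87 + (8−9.23)²/9.23 + (5−3.90)²/3.90 + (26−25.40)²/25.40 + (29−26.42)²/26.42 + (8−11.18)²/11.18 = 2.4137
df = 4
p-value (upper-tail) = 0.66016
At α=0.05: p ≥ α → fail to reject H₀

reject H₀: no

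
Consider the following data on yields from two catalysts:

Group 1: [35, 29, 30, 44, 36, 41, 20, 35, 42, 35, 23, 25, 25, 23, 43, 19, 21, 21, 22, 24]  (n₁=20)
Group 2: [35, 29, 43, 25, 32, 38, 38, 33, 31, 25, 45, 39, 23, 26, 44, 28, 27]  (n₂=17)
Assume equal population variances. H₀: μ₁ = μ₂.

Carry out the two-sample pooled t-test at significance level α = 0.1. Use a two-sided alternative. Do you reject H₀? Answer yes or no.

reject H₀: no

x̄₁=29.650, s₁=8.493, n₁=20
x̄₂=33.000, s₂=7.133, n₂=17
s_p² = [19·8.493² + 16·7.133²]/35 = 62.4157
SE = √(s_p²·(1/20+1/17)) = 2.6062
t = (29.650−33.000)/2.6062 = -1.2854
df = 35
p-value (two-sided) = 0.20710
At α=0.1: p ≥ α → fail to reject H₀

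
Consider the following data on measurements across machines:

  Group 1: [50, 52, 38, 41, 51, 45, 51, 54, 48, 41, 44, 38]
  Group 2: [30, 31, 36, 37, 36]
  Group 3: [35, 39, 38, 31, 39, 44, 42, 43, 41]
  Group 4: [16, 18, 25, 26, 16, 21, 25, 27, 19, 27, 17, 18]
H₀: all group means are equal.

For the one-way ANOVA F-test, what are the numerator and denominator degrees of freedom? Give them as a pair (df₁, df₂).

degrees of freedom = [3, 34]

k = 4 groups, N = 38 total
df = (k−1, N−k) = (4−1, 38−4) = (3, 34)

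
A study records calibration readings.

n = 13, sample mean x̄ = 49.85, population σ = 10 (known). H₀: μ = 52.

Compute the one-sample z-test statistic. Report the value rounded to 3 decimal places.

test statistic = -0.775

SE = σ/√n = 10/√13 = 2.7735
z = (x̄−μ₀)/SE = (49.85−52)/2.7735 = -0.7752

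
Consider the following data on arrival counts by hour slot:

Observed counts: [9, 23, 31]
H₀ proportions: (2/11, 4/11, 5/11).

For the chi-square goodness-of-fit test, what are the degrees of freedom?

df = k − 1 = 3 − 1 = 2

degrees of freedom = 2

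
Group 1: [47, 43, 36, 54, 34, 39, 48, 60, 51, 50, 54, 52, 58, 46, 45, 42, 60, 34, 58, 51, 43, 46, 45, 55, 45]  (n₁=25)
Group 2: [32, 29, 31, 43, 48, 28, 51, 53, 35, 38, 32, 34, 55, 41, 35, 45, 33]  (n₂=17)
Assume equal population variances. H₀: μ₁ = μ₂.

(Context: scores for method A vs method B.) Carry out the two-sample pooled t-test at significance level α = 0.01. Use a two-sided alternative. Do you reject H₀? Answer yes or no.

reject H₀: yes

x̄₁=47.840, s₁=7.598, n₁=25
x̄₂=39.000, s₂=8.696, n₂=17
s_p² = [24·7.598² + 16·8.696²]/40 = 64.8840
SE = √(s_p²·(1/25+1/17)) = 2.5322
t = (47.840−39.000)/2.5322 = 3.4910
df = 40
p-value (two-sided) = 0.00119
At α=0.01: p < α → reject H₀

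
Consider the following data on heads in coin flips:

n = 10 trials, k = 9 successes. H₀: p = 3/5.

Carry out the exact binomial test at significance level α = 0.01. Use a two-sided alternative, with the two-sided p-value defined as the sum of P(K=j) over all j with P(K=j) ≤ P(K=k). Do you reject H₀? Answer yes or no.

reject H₀: no

Exact binomial: n=10, k=9, p₀=3/5=0.6000
P(X=j) = C(n,j)·p₀^j·(1−p₀)^(n−j); p = Σ P(X=j) over j with P(X=j) ≤ P(X=9)
p-value (two-sided) = 0.05865
At α=0.01: p ≥ α → fail to reject H₀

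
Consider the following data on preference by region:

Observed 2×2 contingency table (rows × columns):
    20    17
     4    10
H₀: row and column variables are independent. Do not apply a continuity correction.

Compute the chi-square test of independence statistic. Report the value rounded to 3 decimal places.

Row totals [37, 14], col totals [24, 27], n=51
χ² = (20−17.41)²/17.41 + (17−19.59)²/19.59 + (4−6.59)²/6.59 + (10−7.41)²/7.41 = 2.6474
df = 1

test statistic = 2.647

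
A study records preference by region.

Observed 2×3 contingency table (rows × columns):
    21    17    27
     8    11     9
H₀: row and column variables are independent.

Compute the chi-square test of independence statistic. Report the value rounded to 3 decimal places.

Row totals [65, 28], col totals [29, 28, 36], n=93
χ² = (21−20.27)²/20.27 + (17−19.57)²/19.57 + (27−25.16)²/25.16 + (8−8.73)²/8.73 + (11−8.43)²/8.43 + (9−10.84)²/10.84 = 1.6548
df = 2

test statistic = 1.655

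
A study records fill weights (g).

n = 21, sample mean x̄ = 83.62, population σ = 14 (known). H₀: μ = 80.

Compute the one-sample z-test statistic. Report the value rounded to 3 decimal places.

test statistic = 1.185

SE = σ/√n = 14/√21 = 3.0551
z = (x̄−μ₀)/SE = (83.62−80)/3.0551 = 1.1849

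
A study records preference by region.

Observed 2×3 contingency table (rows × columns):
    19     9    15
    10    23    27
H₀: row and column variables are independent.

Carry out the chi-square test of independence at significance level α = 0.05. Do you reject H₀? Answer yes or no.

reject H₀: yes

Row totals [43, 60], col totals [29, 32, 42], n=103
χ² = (19−12.11)²/12.11 + (9−13.36)²/13.36 + (15−17.53)²/17.53 + (10−16.89)²/16.89 + (23−18.64)²/18.64 + (27−24.47)²/24.47 = 9.8080
df = 2
p-value (upper-tail) = 0.00742
At α=0.05: p < α → reject H₀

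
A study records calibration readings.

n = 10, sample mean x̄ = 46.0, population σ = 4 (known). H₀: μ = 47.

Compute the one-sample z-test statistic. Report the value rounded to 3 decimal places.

test statistic = -0.791

SE = σ/√n = 4/√10 = 1.2649
z = (x̄−μ₀)/SE = (46.0−47)/1.2649 = -0.7906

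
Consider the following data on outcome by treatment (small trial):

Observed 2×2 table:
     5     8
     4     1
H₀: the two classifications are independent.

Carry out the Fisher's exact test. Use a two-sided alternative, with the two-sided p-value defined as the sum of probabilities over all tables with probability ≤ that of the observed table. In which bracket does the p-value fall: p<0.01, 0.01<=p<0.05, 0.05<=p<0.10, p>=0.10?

Margins: r₁=13, r₂=5, c₁=9, c₂=9, n=18
p_obs = C(13,5)·C(5,4)/C(18,9); sum pmf over tables with pmf ≤ p_obs
p-value (two-sided) = 0.29412
→ bracket: p>=0.10

p-value bracket: p>=0.10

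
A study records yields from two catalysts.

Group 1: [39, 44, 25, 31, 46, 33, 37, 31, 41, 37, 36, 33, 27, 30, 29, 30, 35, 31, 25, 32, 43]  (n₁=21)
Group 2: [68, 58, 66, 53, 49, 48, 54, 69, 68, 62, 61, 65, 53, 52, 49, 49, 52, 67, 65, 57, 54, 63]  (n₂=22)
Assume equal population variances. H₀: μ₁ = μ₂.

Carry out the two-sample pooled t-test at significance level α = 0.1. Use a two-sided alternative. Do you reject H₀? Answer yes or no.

reject H₀: yes

x̄₁=34.048, s₁=6.012, n₁=21
x̄₂=58.273, s₂=7.271, n₂=22
s_p² = [20·6.012² + 21·7.271²]/41 = 44.7150
SE = √(s_p²·(1/21+1/22)) = 2.0400
t = (34.048−58.273)/2.0400 = -11.8748
df = 41
p-value (two-sided) = 0.00000
At α=0.1: p < α → reject H₀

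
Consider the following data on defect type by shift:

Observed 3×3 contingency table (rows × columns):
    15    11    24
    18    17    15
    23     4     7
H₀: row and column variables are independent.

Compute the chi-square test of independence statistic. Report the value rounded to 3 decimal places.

Row totals [50, 50, 34], col totals [56, 32, 46], n=134
χ² = (15−20.90)²/20.90 + (11−11.94)²/11.94 + (24−17.16)²/17.16 + (18−20.90)²/20.90 + (17−11.94)²/11.94 + (15−17.16)²/17.16 + (23−14.21)²/14.21 + (4−8.12)²/8.12 + (7−11.67)²/11.67 = 16.6769
df = 4

test statistic = 16.677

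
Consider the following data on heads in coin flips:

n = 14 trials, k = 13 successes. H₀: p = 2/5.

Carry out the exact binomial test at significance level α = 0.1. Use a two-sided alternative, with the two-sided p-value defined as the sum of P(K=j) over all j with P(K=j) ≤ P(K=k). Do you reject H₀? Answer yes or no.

Exact binomial: n=14, k=13, p₀=2/5=0.4000
P(X=j) = C(n,j)·p₀^j·(1−p₀)^(n−j); p = Σ P(X=j) over j with P(X=j) ≤ P(X=13)
p-value (two-sided) = 0.00006
At α=0.1: p < α → reject H₀

reject H₀: yes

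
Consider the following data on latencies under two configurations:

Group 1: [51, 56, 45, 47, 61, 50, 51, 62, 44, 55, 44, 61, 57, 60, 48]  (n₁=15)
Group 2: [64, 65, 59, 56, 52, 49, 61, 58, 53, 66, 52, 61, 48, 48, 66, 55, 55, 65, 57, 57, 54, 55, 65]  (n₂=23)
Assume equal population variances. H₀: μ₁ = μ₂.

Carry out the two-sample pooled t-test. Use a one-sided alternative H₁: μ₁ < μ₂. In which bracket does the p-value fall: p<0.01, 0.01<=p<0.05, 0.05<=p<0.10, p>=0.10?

x̄₁=52.800, s₁=6.494, n₁=15
x̄₂=57.435, s₂=5.837, n₂=23
s_p² = [14·6.494² + 22·5.837²]/36 = 37.2237
SE = √(s_p²·(1/15+1/23)) = 2.0248
t = (52.800−57.435)/2.0248 = -2.2890
df = 36
p-value (one-sided, H₁ less) = 0.01403
→ bracket: 0.01<=p<0.05

p-value bracket: 0.01<=p<0.05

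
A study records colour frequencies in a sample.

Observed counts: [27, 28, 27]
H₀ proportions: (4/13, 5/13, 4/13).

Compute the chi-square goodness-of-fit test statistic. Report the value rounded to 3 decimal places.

n = 82; E_i = n·p_i = [25.23, 31.54, 25.23]
χ² = (27−25.23)²/25.23 + (28−31.54)²/31.54 + (27−25.23)²/25.23 = 0.6451
df = 2

test statistic = 0.645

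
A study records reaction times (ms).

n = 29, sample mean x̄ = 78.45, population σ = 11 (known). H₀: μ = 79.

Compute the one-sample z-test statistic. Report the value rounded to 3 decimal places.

SE = σ/√n = 11/√29 = 2.0426
z = (x̄−μ₀)/SE = (78.45−79)/2.0426 = -0.2693

test statistic = -0.269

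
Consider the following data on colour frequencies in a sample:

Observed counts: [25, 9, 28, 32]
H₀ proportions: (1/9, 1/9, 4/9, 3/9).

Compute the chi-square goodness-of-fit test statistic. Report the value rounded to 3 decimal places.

n = 94; E_i = n·p_i = [10.44, 10.44, 41.78, 31.33]
χ² = (25−10.44)²/10.44 + (9−10.44)²/10.44 + (28−41.78)²/41.78 + (32−31.33)²/31.33 = 25.0426
df = 3

test statistic = 25.043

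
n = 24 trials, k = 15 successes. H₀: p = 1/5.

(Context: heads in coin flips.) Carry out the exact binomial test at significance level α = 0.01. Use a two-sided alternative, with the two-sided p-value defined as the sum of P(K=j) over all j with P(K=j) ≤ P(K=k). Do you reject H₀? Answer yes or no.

reject H₀: yes

Exact binomial: n=24, k=15, p₀=1/5=0.2000
P(X=j) = C(n,j)·p₀^j·(1−p₀)^(n−j); p = Σ P(X=j) over j with P(X=j) ≤ P(X=15)
p-value (two-sided) = 0.00001
At α=0.01: p < α → reject H₀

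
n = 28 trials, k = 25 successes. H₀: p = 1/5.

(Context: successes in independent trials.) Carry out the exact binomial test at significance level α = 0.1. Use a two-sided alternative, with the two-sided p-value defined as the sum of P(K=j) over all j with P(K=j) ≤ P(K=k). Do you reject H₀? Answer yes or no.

reject H₀: yes

Exact binomial: n=28, k=25, p₀=1/5=0.2000
P(X=j) = C(n,j)·p₀^j·(1−p₀)^(n−j); p = Σ P(X=j) over j with P(X=j) ≤ P(X=25)
p-value (two-sided) = 0.00000
At α=0.1: p < α → reject H₀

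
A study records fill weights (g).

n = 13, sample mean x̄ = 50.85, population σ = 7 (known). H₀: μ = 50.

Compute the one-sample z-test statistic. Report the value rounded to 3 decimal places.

SE = σ/√n = 7/√13 = 1.9415
z = (x̄−μ₀)/SE = (50.85−50)/1.9415 = 0.4378

test statistic = 0.438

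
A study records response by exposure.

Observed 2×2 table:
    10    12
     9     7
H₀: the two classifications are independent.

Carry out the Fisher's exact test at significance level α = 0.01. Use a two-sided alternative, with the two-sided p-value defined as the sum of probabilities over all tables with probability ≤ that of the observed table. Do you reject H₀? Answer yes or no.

Margins: r₁=22, r₂=16, c₁=19, c₂=19, n=38
p_obs = C(22,10)·C(16,9)/C(38,19); sum pmf over tables with pmf ≤ p_obs
p-value (two-sided) = 0.74314
At α=0.01: p ≥ α → fail to reject H₀

reject H₀: no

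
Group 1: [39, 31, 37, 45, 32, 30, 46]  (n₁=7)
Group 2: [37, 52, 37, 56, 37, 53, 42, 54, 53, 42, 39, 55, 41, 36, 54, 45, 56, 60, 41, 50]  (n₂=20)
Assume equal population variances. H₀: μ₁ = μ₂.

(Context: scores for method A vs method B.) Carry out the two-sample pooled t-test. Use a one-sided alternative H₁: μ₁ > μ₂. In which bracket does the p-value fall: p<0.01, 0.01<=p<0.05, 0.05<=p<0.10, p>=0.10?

x̄₁=37.143, s₁=6.568, n₁=7
x̄₂=47.000, s₂=7.980, n₂=20
s_p² = [6·6.568² + 19·7.980²]/25 = 58.7543
SE = √(s_p²·(1/7+1/20)) = 3.3662
t = (37.143−47.000)/3.3662 = -2.9283
df = 25
p-value (one-sided, H₁ greater) = 0.99642
→ bracket: p>=0.10

p-value bracket: p>=0.10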